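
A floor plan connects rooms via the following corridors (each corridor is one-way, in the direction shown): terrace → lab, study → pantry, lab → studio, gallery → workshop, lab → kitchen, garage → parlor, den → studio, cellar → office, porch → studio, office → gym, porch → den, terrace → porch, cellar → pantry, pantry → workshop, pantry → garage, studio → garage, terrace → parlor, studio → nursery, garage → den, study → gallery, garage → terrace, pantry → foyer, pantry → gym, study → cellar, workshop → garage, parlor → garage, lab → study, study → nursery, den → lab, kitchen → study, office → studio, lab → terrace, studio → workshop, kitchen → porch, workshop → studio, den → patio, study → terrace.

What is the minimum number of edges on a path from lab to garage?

Level 0: lab
Level 1: kitchen, studio, study, terrace
Level 2: cellar, gallery, garage, nursery, pantry, parlor, porch, workshop
Level 3: den, foyer, gym, office
Level 4: patio
garage first appears at level 2.

2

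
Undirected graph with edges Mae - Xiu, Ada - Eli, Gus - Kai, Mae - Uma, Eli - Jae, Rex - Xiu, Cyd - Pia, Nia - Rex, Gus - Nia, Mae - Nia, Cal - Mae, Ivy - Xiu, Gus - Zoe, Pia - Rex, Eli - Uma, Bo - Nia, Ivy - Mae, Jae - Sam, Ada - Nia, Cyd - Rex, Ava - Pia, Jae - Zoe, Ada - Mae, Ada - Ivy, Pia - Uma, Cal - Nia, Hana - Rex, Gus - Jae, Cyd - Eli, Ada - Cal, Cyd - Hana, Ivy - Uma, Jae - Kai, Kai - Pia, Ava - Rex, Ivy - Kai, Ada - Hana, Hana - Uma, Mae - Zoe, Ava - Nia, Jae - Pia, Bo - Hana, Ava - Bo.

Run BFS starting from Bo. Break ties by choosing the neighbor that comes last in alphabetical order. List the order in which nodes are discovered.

Visit Bo; enqueue Nia, Hana, Ava → queue [Nia, Hana, Ava]
Visit Nia; enqueue Rex, Mae, Gus, Cal, Ada → queue [Hana, Ava, Rex, Mae, Gus, Cal, Ada]
Visit Hana; enqueue Uma, Cyd → queue [Ava, Rex, Mae, Gus, Cal, Ada, Uma, Cyd]
Visit Ava; enqueue Pia → queue [Rex, Mae, Gus, Cal, Ada, Uma, Cyd, Pia]
Visit Rex; enqueue Xiu → queue [Mae, Gus, Cal, Ada, Uma, Cyd, Pia, Xiu]
Visit Mae; enqueue Zoe, Ivy → queue [Gus, Cal, Ada, Uma, Cyd, Pia, Xiu, Zoe, Ivy]
Visit Gus; enqueue Kai, Jae → queue [Cal, Ada, Uma, Cyd, Pia, Xiu, Zoe, Ivy, Kai, Jae]
Visit Cal → queue [Ada, Uma, Cyd, Pia, Xiu, Zoe, Ivy, Kai, Jae]
Visit Ada; enqueue Eli → queue [Uma, Cyd, Pia, Xiu, Zoe, Ivy, Kai, Jae, Eli]
Visit Uma → queue [Cyd, Pia, Xiu, Zoe, Ivy, Kai, Jae, Eli]
Visit Cyd → queue [Pia, Xiu, Zoe, Ivy, Kai, Jae, Eli]
Visit Pia → queue [Xiu, Zoe, Ivy, Kai, Jae, Eli]
Visit Xiu → queue [Zoe, Ivy, Kai, Jae, Eli]
Visit Zoe → queue [Ivy, Kai, Jae, Eli]
Visit Ivy → queue [Kai, Jae, Eli]
Visit Kai → queue [Jae, Eli]
Visit Jae; enqueue Sam → queue [Eli, Sam]
Visit Eli → queue [Sam]
Visit Sam → queue []

Bo → Nia → Hana → Ava → Rex → Mae → Gus → Cal → Ada → Uma → Cyd → Pia → Xiu → Zoe → Ivy → Kai → Jae → Eli → Sam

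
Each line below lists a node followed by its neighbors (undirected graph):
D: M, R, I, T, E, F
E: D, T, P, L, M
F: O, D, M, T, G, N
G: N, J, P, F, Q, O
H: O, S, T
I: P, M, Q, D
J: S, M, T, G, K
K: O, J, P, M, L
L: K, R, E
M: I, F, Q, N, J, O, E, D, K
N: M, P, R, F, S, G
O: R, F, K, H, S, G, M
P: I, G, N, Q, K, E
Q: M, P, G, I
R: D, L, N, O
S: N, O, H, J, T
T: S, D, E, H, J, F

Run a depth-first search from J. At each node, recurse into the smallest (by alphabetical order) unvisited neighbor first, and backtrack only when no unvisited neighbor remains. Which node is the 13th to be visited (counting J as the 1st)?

Visit J
J → G
G → F
F → D
D → E
E → L
L → K
K → M
M → I
I → P
P → N
N → R
R → O
O → H
H → S
S → T
P → Q

Visit order: J, G, F, D, E, L, K, M, I, P, N, R, O, H, S, T, Q

O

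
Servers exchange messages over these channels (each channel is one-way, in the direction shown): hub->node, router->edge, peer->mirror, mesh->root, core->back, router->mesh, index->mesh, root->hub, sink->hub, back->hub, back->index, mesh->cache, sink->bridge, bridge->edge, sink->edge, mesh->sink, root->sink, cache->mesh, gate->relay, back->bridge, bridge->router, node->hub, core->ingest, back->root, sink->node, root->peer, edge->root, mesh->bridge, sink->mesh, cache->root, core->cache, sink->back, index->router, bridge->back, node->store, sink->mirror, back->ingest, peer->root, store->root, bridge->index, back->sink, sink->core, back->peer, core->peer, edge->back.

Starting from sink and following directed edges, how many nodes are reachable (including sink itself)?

16

BFS from sink visits: sink, back, bridge, core, edge, hub, mesh, mirror, node, index, ingest, peer, root, router, cache, store
Reachable nodes: 16 of 18 total.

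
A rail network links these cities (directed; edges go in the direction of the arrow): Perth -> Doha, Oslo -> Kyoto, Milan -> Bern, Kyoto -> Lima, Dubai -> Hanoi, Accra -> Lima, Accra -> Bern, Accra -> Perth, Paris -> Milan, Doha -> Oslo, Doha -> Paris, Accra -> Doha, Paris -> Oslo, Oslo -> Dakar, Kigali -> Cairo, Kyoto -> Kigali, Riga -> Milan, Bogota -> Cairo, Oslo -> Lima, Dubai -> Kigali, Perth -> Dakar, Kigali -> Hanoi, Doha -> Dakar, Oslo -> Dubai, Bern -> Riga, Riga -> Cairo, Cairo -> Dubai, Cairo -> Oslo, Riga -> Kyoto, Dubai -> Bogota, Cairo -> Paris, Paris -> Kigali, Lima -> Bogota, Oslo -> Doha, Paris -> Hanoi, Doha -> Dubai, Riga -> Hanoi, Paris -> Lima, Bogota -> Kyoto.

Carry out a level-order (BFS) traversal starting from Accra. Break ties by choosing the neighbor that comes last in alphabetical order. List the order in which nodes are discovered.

Visit Accra; enqueue Perth, Lima, Doha, Bern → queue [Perth, Lima, Doha, Bern]
Visit Perth; enqueue Dakar → queue [Lima, Doha, Bern, Dakar]
Visit Lima; enqueue Bogota → queue [Doha, Bern, Dakar, Bogota]
Visit Doha; enqueue Paris, Oslo, Dubai → queue [Bern, Dakar, Bogota, Paris, Oslo, Dubai]
Visit Bern; enqueue Riga → queue [Dakar, Bogota, Paris, Oslo, Dubai, Riga]
Visit Dakar → queue [Bogota, Paris, Oslo, Dubai, Riga]
Visit Bogota; enqueue Kyoto, Cairo → queue [Paris, Oslo, Dubai, Riga, Kyoto, Cairo]
Visit Paris; enqueue Milan, Kigali, Hanoi → queue [Oslo, Dubai, Riga, Kyoto, Cairo, Milan, Kigali, Hanoi]
Visit Oslo → queue [Dubai, Riga, Kyoto, Cairo, Milan, Kigali, Hanoi]
Visit Dubai → queue [Riga, Kyoto, Cairo, Milan, Kigali, Hanoi]
Visit Riga → queue [Kyoto, Cairo, Milan, Kigali, Hanoi]
Visit Kyoto → queue [Cairo, Milan, Kigali, Hanoi]
Visit Cairo → queue [Milan, Kigali, Hanoi]
Visit Milan → queue [Kigali, Hanoi]
Visit Kigali → queue [Hanoi]
Visit Hanoi → queue []

Accra, Perth, Lima, Doha, Bern, Dakar, Bogota, Paris, Oslo, Dubai, Riga, Kyoto, Cairo, Milan, Kigali, Hanoi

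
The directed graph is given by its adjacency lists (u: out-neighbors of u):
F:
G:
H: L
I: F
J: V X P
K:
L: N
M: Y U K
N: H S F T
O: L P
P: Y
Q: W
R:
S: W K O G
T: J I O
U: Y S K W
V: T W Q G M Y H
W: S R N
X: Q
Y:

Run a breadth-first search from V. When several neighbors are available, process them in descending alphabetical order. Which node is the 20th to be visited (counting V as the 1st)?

X

Visit V; enqueue Y, W, T, Q, M, H, G → queue [Y, W, T, Q, M, H, G]
Visit Y → queue [W, T, Q, M, H, G]
Visit W; enqueue S, R, N → queue [T, Q, M, H, G, S, R, N]
Visit T; enqueue O, J, I → queue [Q, M, H, G, S, R, N, O, J, I]
Visit Q → queue [M, H, G, S, R, N, O, J, I]
Visit M; enqueue U, K → queue [H, G, S, R, N, O, J, I, U, K]
Visit H; enqueue L → queue [G, S, R, N, O, J, I, U, K, L]
Visit G → queue [S, R, N, O, J, I, U, K, L]
Visit S → queue [R, N, O, J, I, U, K, L]
Visit R → queue [N, O, J, I, U, K, L]
Visit N; enqueue F → queue [O, J, I, U, K, L, F]
Visit O; enqueue P → queue [J, I, U, K, L, F, P]
Visit J; enqueue X → queue [I, U, K, L, F, P, X]
Visit I → queue [U, K, L, F, P, X]
Visit U → queue [K, L, F, P, X]
Visit K → queue [L, F, P, X]
Visit L → queue [F, P, X]
Visit F → queue [P, X]
Visit P → queue [X]
Visit X → queue []

Visit order: V, Y, W, T, Q, M, H, G, S, R, N, O, J, I, U, K, L, F, P, X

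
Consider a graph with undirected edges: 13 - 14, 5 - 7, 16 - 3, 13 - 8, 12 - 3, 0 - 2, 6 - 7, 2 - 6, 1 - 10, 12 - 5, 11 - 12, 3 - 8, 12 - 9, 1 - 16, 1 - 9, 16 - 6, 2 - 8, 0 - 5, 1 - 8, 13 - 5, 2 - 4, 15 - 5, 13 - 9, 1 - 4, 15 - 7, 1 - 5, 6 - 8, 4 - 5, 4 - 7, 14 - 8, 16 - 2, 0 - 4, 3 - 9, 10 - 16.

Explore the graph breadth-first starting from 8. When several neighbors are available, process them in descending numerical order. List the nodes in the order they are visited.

8, 14, 13, 6, 3, 2, 1, 9, 5, 16, 7, 12, 4, 0, 10, 15, 11

Visit 8; enqueue 14, 13, 6, 3, 2, 1 → queue [14, 13, 6, 3, 2, 1]
Visit 14 → queue [13, 6, 3, 2, 1]
Visit 13; enqueue 9, 5 → queue [6, 3, 2, 1, 9, 5]
Visit 6; enqueue 16, 7 → queue [3, 2, 1, 9, 5, 16, 7]
Visit 3; enqueue 12 → queue [2, 1, 9, 5, 16, 7, 12]
Visit 2; enqueue 4, 0 → queue [1, 9, 5, 16, 7, 12, 4, 0]
Visit 1; enqueue 10 → queue [9, 5, 16, 7, 12, 4, 0, 10]
Visit 9 → queue [5, 16, 7, 12, 4, 0, 10]
Visit 5; enqueue 15 → queue [16, 7, 12, 4, 0, 10, 15]
Visit 16 → queue [7, 12, 4, 0, 10, 15]
Visit 7 → queue [12, 4, 0, 10, 15]
Visit 12; enqueue 11 → queue [4, 0, 10, 15, 11]
Visit 4 → queue [0, 10, 15, 11]
Visit 0 → queue [10, 15, 11]
Visit 10 → queue [15, 11]
Visit 15 → queue [11]
Visit 11 → queue []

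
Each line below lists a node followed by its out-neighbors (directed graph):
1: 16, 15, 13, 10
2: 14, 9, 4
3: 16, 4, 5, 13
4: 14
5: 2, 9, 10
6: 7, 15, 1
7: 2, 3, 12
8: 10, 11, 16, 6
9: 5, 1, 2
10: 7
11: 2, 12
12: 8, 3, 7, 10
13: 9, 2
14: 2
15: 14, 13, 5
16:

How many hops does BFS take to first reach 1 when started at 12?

3

Level 0: 12
Level 1: 3, 7, 8, 10
Level 2: 2, 4, 5, 6, 11, 13, 16
Level 3: 1, 9, 14, 15
1 first appears at level 3.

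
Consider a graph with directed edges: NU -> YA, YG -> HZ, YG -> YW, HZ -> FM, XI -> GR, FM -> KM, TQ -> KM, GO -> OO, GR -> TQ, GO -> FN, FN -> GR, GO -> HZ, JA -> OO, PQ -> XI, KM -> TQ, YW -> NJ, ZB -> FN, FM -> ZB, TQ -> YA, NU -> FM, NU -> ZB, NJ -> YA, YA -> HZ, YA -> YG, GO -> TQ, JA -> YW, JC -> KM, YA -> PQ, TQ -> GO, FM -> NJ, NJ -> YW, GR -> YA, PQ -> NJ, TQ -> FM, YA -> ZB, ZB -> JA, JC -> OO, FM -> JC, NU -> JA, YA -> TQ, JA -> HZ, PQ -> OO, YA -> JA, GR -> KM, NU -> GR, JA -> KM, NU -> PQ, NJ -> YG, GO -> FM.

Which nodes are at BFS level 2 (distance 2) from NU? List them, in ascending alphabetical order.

Level 0: NU
Level 1: FM, GR, JA, PQ, YA, ZB
Level 2: FN, HZ, JC, KM, NJ, OO, TQ, XI, YG, YW
Level 3: GO

FN, HZ, JC, KM, NJ, OO, TQ, XI, YG, YW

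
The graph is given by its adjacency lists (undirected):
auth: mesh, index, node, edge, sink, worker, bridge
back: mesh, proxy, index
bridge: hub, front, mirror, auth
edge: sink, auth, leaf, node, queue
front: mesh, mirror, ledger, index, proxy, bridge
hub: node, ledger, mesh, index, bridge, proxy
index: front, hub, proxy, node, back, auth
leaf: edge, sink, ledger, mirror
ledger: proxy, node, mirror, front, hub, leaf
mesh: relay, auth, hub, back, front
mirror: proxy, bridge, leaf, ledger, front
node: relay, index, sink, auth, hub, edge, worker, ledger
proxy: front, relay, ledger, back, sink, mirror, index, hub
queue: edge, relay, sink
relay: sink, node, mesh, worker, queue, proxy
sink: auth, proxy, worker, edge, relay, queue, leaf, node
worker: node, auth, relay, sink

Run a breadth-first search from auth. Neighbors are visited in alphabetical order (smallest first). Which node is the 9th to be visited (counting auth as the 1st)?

Visit auth; enqueue bridge, edge, index, mesh, node, sink, worker → queue [bridge, edge, index, mesh, node, sink, worker]
Visit bridge; enqueue front, hub, mirror → queue [edge, index, mesh, node, sink, worker, front, hub, mirror]
Visit edge; enqueue leaf, queue → queue [index, mesh, node, sink, worker, front, hub, mirror, leaf, queue]
Visit index; enqueue back, proxy → queue [mesh, node, sink, worker, front, hub, mirror, leaf, queue, back, proxy]
Visit mesh; enqueue relay → queue [node, sink, worker, front, hub, mirror, leaf, queue, back, proxy, relay]
Visit node; enqueue ledger → queue [sink, worker, front, hub, mirror, leaf, queue, back, proxy, relay, ledger]
Visit sink → queue [worker, front, hub, mirror, leaf, queue, back, proxy, relay, ledger]
Visit worker → queue [front, hub, mirror, leaf, queue, back, proxy, relay, ledger]
Visit front → queue [hub, mirror, leaf, queue, back, proxy, relay, ledger]
Visit hub → queue [mirror, leaf, queue, back, proxy, relay, ledger]
Visit mirror → queue [leaf, queue, back, proxy, relay, ledger]
Visit leaf → queue [queue, back, proxy, relay, ledger]
Visit queue → queue [back, proxy, relay, ledger]
Visit back → queue [proxy, relay, ledger]
Visit proxy → queue [relay, ledger]
Visit relay → queue [ledger]
Visit ledger → queue []

Visit order: auth, bridge, edge, index, mesh, node, sink, worker, front, hub, mirror, leaf, queue, back, proxy, relay, ledger

front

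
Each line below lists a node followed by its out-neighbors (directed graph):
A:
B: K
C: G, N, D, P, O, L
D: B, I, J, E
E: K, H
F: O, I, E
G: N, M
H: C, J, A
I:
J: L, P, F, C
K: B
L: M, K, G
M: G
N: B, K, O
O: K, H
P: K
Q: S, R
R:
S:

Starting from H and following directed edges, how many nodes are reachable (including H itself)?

BFS from H visits: H, C, J, A, G, N, D, P, O, L, F, M, B, K, I, E
Reachable nodes: 16 of 19 total.

16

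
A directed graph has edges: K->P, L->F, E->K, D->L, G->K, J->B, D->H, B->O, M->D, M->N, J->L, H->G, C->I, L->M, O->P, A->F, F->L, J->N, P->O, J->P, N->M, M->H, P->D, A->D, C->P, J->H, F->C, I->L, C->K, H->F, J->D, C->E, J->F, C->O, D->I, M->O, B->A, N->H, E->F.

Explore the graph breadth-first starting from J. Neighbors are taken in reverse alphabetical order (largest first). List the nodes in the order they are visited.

Visit J; enqueue P, N, L, H, F, D, B → queue [P, N, L, H, F, D, B]
Visit P; enqueue O → queue [N, L, H, F, D, B, O]
Visit N; enqueue M → queue [L, H, F, D, B, O, M]
Visit L → queue [H, F, D, B, O, M]
Visit H; enqueue G → queue [F, D, B, O, M, G]
Visit F; enqueue C → queue [D, B, O, M, G, C]
Visit D; enqueue I → queue [B, O, M, G, C, I]
Visit B; enqueue A → queue [O, M, G, C, I, A]
Visit O → queue [M, G, C, I, A]
Visit M → queue [G, C, I, A]
Visit G; enqueue K → queue [C, I, A, K]
Visit C; enqueue E → queue [I, A, K, E]
Visit I → queue [A, K, E]
Visit A → queue [K, E]
Visit K → queue [E]
Visit E → queue []

J → P → N → L → H → F → D → B → O → M → G → C → I → A → K → E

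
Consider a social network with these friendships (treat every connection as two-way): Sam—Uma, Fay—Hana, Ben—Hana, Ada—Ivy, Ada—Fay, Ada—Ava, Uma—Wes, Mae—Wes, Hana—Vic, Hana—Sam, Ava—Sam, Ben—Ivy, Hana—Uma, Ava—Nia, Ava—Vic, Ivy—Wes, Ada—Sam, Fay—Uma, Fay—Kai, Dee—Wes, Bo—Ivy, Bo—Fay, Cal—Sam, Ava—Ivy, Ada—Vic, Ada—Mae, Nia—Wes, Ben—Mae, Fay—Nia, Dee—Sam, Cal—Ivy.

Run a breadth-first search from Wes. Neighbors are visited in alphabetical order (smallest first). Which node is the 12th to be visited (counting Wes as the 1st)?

Visit Wes; enqueue Dee, Ivy, Mae, Nia, Uma → queue [Dee, Ivy, Mae, Nia, Uma]
Visit Dee; enqueue Sam → queue [Ivy, Mae, Nia, Uma, Sam]
Visit Ivy; enqueue Ada, Ava, Ben, Bo, Cal → queue [Mae, Nia, Uma, Sam, Ada, Ava, Ben, Bo, Cal]
Visit Mae → queue [Nia, Uma, Sam, Ada, Ava, Ben, Bo, Cal]
Visit Nia; enqueue Fay → queue [Uma, Sam, Ada, Ava, Ben, Bo, Cal, Fay]
Visit Uma; enqueue Hana → queue [Sam, Ada, Ava, Ben, Bo, Cal, Fay, Hana]
Visit Sam → queue [Ada, Ava, Ben, Bo, Cal, Fay, Hana]
Visit Ada; enqueue Vic → queue [Ava, Ben, Bo, Cal, Fay, Hana, Vic]
Visit Ava → queue [Ben, Bo, Cal, Fay, Hana, Vic]
Visit Ben → queue [Bo, Cal, Fay, Hana, Vic]
Visit Bo → queue [Cal, Fay, Hana, Vic]
Visit Cal → queue [Fay, Hana, Vic]
Visit Fay; enqueue Kai → queue [Hana, Vic, Kai]
Visit Hana → queue [Vic, Kai]
Visit Vic → queue [Kai]
Visit Kai → queue []

Visit order: Wes, Dee, Ivy, Mae, Nia, Uma, Sam, Ada, Ava, Ben, Bo, Cal, Fay, Hana, Vic, Kai

Cal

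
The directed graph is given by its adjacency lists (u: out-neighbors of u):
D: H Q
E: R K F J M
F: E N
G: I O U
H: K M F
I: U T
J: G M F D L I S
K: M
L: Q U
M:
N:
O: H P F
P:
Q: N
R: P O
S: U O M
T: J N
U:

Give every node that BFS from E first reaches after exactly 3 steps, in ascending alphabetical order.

H, Q, T, U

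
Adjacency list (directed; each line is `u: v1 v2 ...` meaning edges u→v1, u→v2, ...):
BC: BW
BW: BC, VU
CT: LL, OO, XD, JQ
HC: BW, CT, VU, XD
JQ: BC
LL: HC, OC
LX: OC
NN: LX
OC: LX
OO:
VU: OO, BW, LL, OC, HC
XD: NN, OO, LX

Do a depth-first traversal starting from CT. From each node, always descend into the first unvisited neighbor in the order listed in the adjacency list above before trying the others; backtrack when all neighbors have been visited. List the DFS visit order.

CT, LL, HC, BW, BC, VU, OO, OC, LX, XD, NN, JQ

Visit CT
CT → LL
LL → HC
HC → BW
BW → BC
BW → VU
VU → OO
VU → OC
OC → LX
HC → XD
XD → NN
CT → JQ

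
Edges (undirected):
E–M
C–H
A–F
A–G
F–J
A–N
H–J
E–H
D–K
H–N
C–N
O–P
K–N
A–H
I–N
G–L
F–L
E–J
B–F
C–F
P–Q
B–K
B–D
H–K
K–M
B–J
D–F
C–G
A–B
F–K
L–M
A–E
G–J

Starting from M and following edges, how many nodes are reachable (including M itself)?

14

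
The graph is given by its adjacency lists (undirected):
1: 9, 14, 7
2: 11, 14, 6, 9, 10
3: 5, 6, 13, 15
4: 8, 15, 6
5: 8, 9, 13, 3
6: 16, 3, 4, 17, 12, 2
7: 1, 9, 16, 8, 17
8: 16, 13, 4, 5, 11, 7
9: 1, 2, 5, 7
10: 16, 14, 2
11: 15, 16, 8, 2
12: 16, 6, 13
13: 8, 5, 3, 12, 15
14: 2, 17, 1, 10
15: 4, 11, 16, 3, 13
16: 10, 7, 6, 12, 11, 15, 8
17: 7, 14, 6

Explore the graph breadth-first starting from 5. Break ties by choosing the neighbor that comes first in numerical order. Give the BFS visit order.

5, 3, 8, 9, 13, 6, 15, 4, 7, 11, 16, 1, 2, 12, 17, 10, 14

Visit 5; enqueue 3, 8, 9, 13 → queue [3, 8, 9, 13]
Visit 3; enqueue 6, 15 → queue [8, 9, 13, 6, 15]
Visit 8; enqueue 4, 7, 11, 16 → queue [9, 13, 6, 15, 4, 7, 11, 16]
Visit 9; enqueue 1, 2 → queue [13, 6, 15, 4, 7, 11, 16, 1, 2]
Visit 13; enqueue 12 → queue [6, 15, 4, 7, 11, 16, 1, 2, 12]
Visit 6; enqueue 17 → queue [15, 4, 7, 11, 16, 1, 2, 12, 17]
Visit 15 → queue [4, 7, 11, 16, 1, 2, 12, 17]
Visit 4 → queue [7, 11, 16, 1, 2, 12, 17]
Visit 7 → queue [11, 16, 1, 2, 12, 17]
Visit 11 → queue [16, 1, 2, 12, 17]
Visit 16; enqueue 10 → queue [1, 2, 12, 17, 10]
Visit 1; enqueue 14 → queue [2, 12, 17, 10, 14]
Visit 2 → queue [12, 17, 10, 14]
Visit 12 → queue [17, 10, 14]
Visit 17 → queue [10, 14]
Visit 10 → queue [14]
Visit 14 → queue []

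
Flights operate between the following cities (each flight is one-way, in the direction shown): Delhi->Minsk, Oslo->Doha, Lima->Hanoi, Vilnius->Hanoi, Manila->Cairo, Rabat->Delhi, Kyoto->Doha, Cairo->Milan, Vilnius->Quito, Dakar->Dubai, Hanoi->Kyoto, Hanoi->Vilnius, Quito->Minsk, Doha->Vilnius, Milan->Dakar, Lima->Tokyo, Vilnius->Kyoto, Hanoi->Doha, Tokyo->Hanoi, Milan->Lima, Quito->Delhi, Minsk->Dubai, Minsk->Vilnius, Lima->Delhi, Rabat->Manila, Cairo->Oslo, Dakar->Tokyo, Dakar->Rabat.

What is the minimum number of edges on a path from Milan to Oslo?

Level 0: Milan
Level 1: Dakar, Lima
Level 2: Delhi, Dubai, Hanoi, Rabat, Tokyo
Level 3: Doha, Kyoto, Manila, Minsk, Vilnius
Level 4: Cairo, Quito
Level 5: Oslo
Oslo first appears at level 5.

5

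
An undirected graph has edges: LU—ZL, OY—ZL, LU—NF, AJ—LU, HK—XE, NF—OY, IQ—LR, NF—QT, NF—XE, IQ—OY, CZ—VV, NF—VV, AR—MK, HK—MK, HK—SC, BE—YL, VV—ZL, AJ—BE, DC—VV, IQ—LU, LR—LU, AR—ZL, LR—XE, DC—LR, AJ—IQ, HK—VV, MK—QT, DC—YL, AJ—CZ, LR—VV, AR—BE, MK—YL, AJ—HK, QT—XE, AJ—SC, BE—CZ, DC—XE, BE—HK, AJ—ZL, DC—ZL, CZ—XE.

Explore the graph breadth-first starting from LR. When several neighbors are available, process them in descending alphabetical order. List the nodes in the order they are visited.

LR, XE, VV, LU, IQ, DC, QT, NF, HK, CZ, ZL, AJ, OY, YL, MK, SC, BE, AR

Visit LR; enqueue XE, VV, LU, IQ, DC → queue [XE, VV, LU, IQ, DC]
Visit XE; enqueue QT, NF, HK, CZ → queue [VV, LU, IQ, DC, QT, NF, HK, CZ]
Visit VV; enqueue ZL → queue [LU, IQ, DC, QT, NF, HK, CZ, ZL]
Visit LU; enqueue AJ → queue [IQ, DC, QT, NF, HK, CZ, ZL, AJ]
Visit IQ; enqueue OY → queue [DC, QT, NF, HK, CZ, ZL, AJ, OY]
Visit DC; enqueue YL → queue [QT, NF, HK, CZ, ZL, AJ, OY, YL]
Visit QT; enqueue MK → queue [NF, HK, CZ, ZL, AJ, OY, YL, MK]
Visit NF → queue [HK, CZ, ZL, AJ, OY, YL, MK]
Visit HK; enqueue SC, BE → queue [CZ, ZL, AJ, OY, YL, MK, SC, BE]
Visit CZ → queue [ZL, AJ, OY, YL, MK, SC, BE]
Visit ZL; enqueue AR → queue [AJ, OY, YL, MK, SC, BE, AR]
Visit AJ → queue [OY, YL, MK, SC, BE, AR]
Visit OY → queue [YL, MK, SC, BE, AR]
Visit YL → queue [MK, SC, BE, AR]
Visit MK → queue [SC, BE, AR]
Visit SC → queue [BE, AR]
Visit BE → queue [AR]
Visit AR → queue []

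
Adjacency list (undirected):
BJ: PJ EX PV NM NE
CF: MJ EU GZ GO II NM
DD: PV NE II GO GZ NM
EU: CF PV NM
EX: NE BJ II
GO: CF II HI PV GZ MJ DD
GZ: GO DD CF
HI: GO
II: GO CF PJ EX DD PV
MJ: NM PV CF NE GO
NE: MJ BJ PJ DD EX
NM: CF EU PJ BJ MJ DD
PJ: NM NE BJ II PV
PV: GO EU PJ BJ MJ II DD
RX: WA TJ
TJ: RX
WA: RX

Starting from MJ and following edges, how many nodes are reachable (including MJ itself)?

14

BFS from MJ visits: MJ, NM, PV, CF, NE, GO, EU, PJ, BJ, DD, II, GZ, EX, HI
Reachable nodes: 14 of 17 total.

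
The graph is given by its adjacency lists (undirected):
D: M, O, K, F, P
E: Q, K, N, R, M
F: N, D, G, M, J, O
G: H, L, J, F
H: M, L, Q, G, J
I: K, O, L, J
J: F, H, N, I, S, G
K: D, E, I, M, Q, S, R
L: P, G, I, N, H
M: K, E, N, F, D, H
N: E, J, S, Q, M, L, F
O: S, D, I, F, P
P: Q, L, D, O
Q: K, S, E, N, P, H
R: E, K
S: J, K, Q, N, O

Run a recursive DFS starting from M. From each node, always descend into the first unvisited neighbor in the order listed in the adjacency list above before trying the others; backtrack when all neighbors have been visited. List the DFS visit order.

Visit M
M → K
K → D
D → O
O → S
S → J
J → F
F → N
N → E
E → Q
Q → P
P → L
L → G
G → H
L → I
E → R

M, K, D, O, S, J, F, N, E, Q, P, L, G, H, I, R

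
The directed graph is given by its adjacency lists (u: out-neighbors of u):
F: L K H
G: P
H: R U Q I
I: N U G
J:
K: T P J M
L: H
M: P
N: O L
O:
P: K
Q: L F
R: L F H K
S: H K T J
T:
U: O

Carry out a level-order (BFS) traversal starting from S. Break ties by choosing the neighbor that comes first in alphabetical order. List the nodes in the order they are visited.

S, H, J, K, T, I, Q, R, U, M, P, G, N, F, L, O

Visit S; enqueue H, J, K, T → queue [H, J, K, T]
Visit H; enqueue I, Q, R, U → queue [J, K, T, I, Q, R, U]
Visit J → queue [K, T, I, Q, R, U]
Visit K; enqueue M, P → queue [T, I, Q, R, U, M, P]
Visit T → queue [I, Q, R, U, M, P]
Visit I; enqueue G, N → queue [Q, R, U, M, P, G, N]
Visit Q; enqueue F, L → queue [R, U, M, P, G, N, F, L]
Visit R → queue [U, M, P, G, N, F, L]
Visit U; enqueue O → queue [M, P, G, N, F, L, O]
Visit M → queue [P, G, N, F, L, O]
Visit P → queue [G, N, F, L, O]
Visit G → queue [N, F, L, O]
Visit N → queue [F, L, O]
Visit F → queue [L, O]
Visit L → queue [O]
Visit O → queue []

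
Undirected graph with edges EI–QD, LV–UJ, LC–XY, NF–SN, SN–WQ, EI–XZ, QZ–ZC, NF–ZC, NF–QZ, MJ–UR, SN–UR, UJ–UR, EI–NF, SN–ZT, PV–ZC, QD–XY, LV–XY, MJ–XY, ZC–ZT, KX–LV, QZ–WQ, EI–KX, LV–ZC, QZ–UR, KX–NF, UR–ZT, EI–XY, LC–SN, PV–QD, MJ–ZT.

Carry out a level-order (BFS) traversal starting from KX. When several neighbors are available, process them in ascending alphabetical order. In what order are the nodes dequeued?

Visit KX; enqueue EI, LV, NF → queue [EI, LV, NF]
Visit EI; enqueue QD, XY, XZ → queue [LV, NF, QD, XY, XZ]
Visit LV; enqueue UJ, ZC → queue [NF, QD, XY, XZ, UJ, ZC]
Visit NF; enqueue QZ, SN → queue [QD, XY, XZ, UJ, ZC, QZ, SN]
Visit QD; enqueue PV → queue [XY, XZ, UJ, ZC, QZ, SN, PV]
Visit XY; enqueue LC, MJ → queue [XZ, UJ, ZC, QZ, SN, PV, LC, MJ]
Visit XZ → queue [UJ, ZC, QZ, SN, PV, LC, MJ]
Visit UJ; enqueue UR → queue [ZC, QZ, SN, PV, LC, MJ, UR]
Visit ZC; enqueue ZT → queue [QZ, SN, PV, LC, MJ, UR, ZT]
Visit QZ; enqueue WQ → queue [SN, PV, LC, MJ, UR, ZT, WQ]
Visit SN → queue [PV, LC, MJ, UR, ZT, WQ]
Visit PV → queue [LC, MJ, UR, ZT, WQ]
Visit LC → queue [MJ, UR, ZT, WQ]
Visit MJ → queue [UR, ZT, WQ]
Visit UR → queue [ZT, WQ]
Visit ZT → queue [WQ]
Visit WQ → queue []

KX → EI → LV → NF → QD → XY → XZ → UJ → ZC → QZ → SN → PV → LC → MJ → UR → ZT → WQ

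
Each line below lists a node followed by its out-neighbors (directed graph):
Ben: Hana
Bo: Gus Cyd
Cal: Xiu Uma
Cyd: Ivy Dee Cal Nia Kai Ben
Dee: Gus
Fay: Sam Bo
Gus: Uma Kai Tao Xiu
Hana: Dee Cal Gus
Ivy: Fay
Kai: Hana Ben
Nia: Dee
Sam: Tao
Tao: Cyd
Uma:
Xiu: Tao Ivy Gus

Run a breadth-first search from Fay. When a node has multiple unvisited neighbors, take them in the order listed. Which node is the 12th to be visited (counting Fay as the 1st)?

Cal

Visit Fay; enqueue Sam, Bo → queue [Sam, Bo]
Visit Sam; enqueue Tao → queue [Bo, Tao]
Visit Bo; enqueue Gus, Cyd → queue [Tao, Gus, Cyd]
Visit Tao → queue [Gus, Cyd]
Visit Gus; enqueue Uma, Kai, Xiu → queue [Cyd, Uma, Kai, Xiu]
Visit Cyd; enqueue Ivy, Dee, Cal, Nia, Ben → queue [Uma, Kai, Xiu, Ivy, Dee, Cal, Nia, Ben]
Visit Uma → queue [Kai, Xiu, Ivy, Dee, Cal, Nia, Ben]
Visit Kai; enqueue Hana → queue [Xiu, Ivy, Dee, Cal, Nia, Ben, Hana]
Visit Xiu → queue [Ivy, Dee, Cal, Nia, Ben, Hana]
Visit Ivy → queue [Dee, Cal, Nia, Ben, Hana]
Visit Dee → queue [Cal, Nia, Ben, Hana]
Visit Cal → queue [Nia, Ben, Hana]
Visit Nia → queue [Ben, Hana]
Visit Ben → queue [Hana]
Visit Hana → queue []

Visit order: Fay, Sam, Bo, Tao, Gus, Cyd, Uma, Kai, Xiu, Ivy, Dee, Cal, Nia, Ben, Hana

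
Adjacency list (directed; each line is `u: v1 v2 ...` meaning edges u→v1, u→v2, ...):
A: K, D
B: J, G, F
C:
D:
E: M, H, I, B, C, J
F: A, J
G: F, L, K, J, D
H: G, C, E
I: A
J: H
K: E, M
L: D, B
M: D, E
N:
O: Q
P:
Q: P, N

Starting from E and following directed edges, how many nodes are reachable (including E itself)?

13

BFS from E visits: E, B, C, H, I, J, M, F, G, A, D, K, L
Reachable nodes: 13 of 17 total.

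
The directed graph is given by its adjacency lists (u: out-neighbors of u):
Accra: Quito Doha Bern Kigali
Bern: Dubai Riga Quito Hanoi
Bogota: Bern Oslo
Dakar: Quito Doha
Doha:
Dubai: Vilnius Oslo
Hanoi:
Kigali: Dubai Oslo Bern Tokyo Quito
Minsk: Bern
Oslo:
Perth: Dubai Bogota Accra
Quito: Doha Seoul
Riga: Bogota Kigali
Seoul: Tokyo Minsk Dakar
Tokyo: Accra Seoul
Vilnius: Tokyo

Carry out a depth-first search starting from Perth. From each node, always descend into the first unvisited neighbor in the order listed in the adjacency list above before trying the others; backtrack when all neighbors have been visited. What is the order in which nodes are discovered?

Visit Perth
Perth → Dubai
Dubai → Vilnius
Vilnius → Tokyo
Tokyo → Accra
Accra → Quito
Quito → Doha
Quito → Seoul
Seoul → Minsk
Minsk → Bern
Bern → Riga
Riga → Bogota
Bogota → Oslo
Riga → Kigali
Bern → Hanoi
Seoul → Dakar

Perth, Dubai, Vilnius, Tokyo, Accra, Quito, Doha, Seoul, Minsk, Bern, Riga, Bogota, Oslo, Kigali, Hanoi, Dakar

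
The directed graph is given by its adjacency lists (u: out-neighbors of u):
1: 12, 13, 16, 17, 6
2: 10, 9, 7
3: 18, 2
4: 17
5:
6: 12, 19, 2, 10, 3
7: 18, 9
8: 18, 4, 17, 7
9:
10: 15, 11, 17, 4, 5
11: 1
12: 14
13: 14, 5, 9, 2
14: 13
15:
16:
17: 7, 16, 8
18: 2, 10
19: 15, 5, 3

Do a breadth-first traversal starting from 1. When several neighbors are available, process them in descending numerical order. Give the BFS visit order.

1 → 17 → 16 → 13 → 12 → 6 → 8 → 7 → 14 → 9 → 5 → 2 → 19 → 10 → 3 → 18 → 4 → 15 → 11

Visit 1; enqueue 17, 16, 13, 12, 6 → queue [17, 16, 13, 12, 6]
Visit 17; enqueue 8, 7 → queue [16, 13, 12, 6, 8, 7]
Visit 16 → queue [13, 12, 6, 8, 7]
Visit 13; enqueue 14, 9, 5, 2 → queue [12, 6, 8, 7, 14, 9, 5, 2]
Visit 12 → queue [6, 8, 7, 14, 9, 5, 2]
Visit 6; enqueue 19, 10, 3 → queue [8, 7, 14, 9, 5, 2, 19, 10, 3]
Visit 8; enqueue 18, 4 → queue [7, 14, 9, 5, 2, 19, 10, 3, 18, 4]
Visit 7 → queue [14, 9, 5, 2, 19, 10, 3, 18, 4]
Visit 14 → queue [9, 5, 2, 19, 10, 3, 18, 4]
Visit 9 → queue [5, 2, 19, 10, 3, 18, 4]
Visit 5 → queue [2, 19, 10, 3, 18, 4]
Visit 2 → queue [19, 10, 3, 18, 4]
Visit 19; enqueue 15 → queue [10, 3, 18, 4, 15]
Visit 10; enqueue 11 → queue [3, 18, 4, 15, 11]
Visit 3 → queue [18, 4, 15, 11]
Visit 18 → queue [4, 15, 11]
Visit 4 → queue [15, 11]
Visit 15 → queue [11]
Visit 11 → queue []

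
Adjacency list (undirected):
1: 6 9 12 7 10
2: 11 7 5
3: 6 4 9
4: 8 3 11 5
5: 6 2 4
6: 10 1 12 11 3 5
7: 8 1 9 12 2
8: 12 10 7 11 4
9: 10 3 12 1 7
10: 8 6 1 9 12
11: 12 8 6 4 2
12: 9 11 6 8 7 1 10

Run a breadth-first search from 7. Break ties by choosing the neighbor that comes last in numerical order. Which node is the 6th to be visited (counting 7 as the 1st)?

Visit 7; enqueue 12, 9, 8, 2, 1 → queue [12, 9, 8, 2, 1]
Visit 12; enqueue 11, 10, 6 → queue [9, 8, 2, 1, 11, 10, 6]
Visit 9; enqueue 3 → queue [8, 2, 1, 11, 10, 6, 3]
Visit 8; enqueue 4 → queue [2, 1, 11, 10, 6, 3, 4]
Visit 2; enqueue 5 → queue [1, 11, 10, 6, 3, 4, 5]
Visit 1 → queue [11, 10, 6, 3, 4, 5]
Visit 11 → queue [10, 6, 3, 4, 5]
Visit 10 → queue [6, 3, 4, 5]
Visit 6 → queue [3, 4, 5]
Visit 3 → queue [4, 5]
Visit 4 → queue [5]
Visit 5 → queue []

Visit order: 7, 12, 9, 8, 2, 1, 11, 10, 6, 3, 4, 5

1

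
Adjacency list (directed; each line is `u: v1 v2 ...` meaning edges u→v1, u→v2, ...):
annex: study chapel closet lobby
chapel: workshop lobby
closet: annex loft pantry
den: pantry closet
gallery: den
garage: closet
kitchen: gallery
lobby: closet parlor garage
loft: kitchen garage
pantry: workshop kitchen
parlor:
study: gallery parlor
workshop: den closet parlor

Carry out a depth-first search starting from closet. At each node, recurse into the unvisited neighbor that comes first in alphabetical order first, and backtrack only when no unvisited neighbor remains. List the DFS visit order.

closet, annex, chapel, lobby, garage, parlor, workshop, den, pantry, kitchen, gallery, study, loft

Visit closet
closet → annex
annex → chapel
chapel → lobby
lobby → garage
lobby → parlor
chapel → workshop
workshop → den
den → pantry
pantry → kitchen
kitchen → gallery
annex → study
closet → loft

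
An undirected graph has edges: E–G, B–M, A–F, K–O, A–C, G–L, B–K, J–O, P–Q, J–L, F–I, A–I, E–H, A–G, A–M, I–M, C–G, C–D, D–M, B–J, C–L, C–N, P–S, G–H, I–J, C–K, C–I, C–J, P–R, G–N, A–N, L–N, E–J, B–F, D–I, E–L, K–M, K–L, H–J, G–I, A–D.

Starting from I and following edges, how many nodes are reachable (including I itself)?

15

BFS from I visits: I, A, C, D, F, G, J, M, N, K, L, B, E, H, O
Reachable nodes: 15 of 19 total.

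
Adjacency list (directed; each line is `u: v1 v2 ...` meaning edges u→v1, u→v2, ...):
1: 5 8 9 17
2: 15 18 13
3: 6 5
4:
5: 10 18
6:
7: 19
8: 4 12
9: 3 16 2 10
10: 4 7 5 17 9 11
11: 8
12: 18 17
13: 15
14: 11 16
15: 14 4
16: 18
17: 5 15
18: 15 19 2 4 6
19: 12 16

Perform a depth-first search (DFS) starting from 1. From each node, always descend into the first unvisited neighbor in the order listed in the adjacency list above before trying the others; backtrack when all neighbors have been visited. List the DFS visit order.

Visit 1
1 → 5
5 → 10
10 → 4
10 → 7
7 → 19
19 → 12
12 → 18
18 → 15
15 → 14
14 → 11
11 → 8
14 → 16
18 → 2
2 → 13
18 → 6
12 → 17
10 → 9
9 → 3

1 -> 5 -> 10 -> 4 -> 7 -> 19 -> 12 -> 18 -> 15 -> 14 -> 11 -> 8 -> 16 -> 2 -> 13 -> 6 -> 17 -> 9 -> 3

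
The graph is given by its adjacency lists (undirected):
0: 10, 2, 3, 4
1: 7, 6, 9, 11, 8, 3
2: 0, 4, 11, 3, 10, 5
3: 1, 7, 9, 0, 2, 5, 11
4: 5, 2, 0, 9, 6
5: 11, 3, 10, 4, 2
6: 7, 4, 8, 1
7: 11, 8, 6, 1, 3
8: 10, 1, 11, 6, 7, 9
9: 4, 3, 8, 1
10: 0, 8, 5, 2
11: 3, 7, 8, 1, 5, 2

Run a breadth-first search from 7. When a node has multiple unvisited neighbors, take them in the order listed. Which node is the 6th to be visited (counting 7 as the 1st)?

3

Visit 7; enqueue 11, 8, 6, 1, 3 → queue [11, 8, 6, 1, 3]
Visit 11; enqueue 5, 2 → queue [8, 6, 1, 3, 5, 2]
Visit 8; enqueue 10, 9 → queue [6, 1, 3, 5, 2, 10, 9]
Visit 6; enqueue 4 → queue [1, 3, 5, 2, 10, 9, 4]
Visit 1 → queue [3, 5, 2, 10, 9, 4]
Visit 3; enqueue 0 → queue [5, 2, 10, 9, 4, 0]
Visit 5 → queue [2, 10, 9, 4, 0]
Visit 2 → queue [10, 9, 4, 0]
Visit 10 → queue [9, 4, 0]
Visit 9 → queue [4, 0]
Visit 4 → queue [0]
Visit 0 → queue []

Visit order: 7, 11, 8, 6, 1, 3, 5, 2, 10, 9, 4, 0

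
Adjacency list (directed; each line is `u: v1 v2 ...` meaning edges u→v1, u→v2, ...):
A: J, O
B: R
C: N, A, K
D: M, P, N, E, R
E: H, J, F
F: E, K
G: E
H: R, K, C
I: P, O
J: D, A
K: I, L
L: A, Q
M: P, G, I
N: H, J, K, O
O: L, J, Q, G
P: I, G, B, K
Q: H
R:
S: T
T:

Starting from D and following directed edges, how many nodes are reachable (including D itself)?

BFS from D visits: D, M, P, N, E, R, G, I, B, K, H, J, O, F, L, C, A, Q
Reachable nodes: 18 of 20 total.

18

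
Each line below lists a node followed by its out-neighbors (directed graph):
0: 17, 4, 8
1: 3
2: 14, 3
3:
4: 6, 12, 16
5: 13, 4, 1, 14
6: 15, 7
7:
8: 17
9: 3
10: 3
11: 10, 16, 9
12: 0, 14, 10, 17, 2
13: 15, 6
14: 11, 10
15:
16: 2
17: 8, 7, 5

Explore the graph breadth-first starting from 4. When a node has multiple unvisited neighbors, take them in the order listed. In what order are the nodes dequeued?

Visit 4; enqueue 6, 12, 16 → queue [6, 12, 16]
Visit 6; enqueue 15, 7 → queue [12, 16, 15, 7]
Visit 12; enqueue 0, 14, 10, 17, 2 → queue [16, 15, 7, 0, 14, 10, 17, 2]
Visit 16 → queue [15, 7, 0, 14, 10, 17, 2]
Visit 15 → queue [7, 0, 14, 10, 17, 2]
Visit 7 → queue [0, 14, 10, 17, 2]
Visit 0; enqueue 8 → queue [14, 10, 17, 2, 8]
Visit 14; enqueue 11 → queue [10, 17, 2, 8, 11]
Visit 10; enqueue 3 → queue [17, 2, 8, 11, 3]
Visit 17; enqueue 5 → queue [2, 8, 11, 3, 5]
Visit 2 → queue [8, 11, 3, 5]
Visit 8 → queue [11, 3, 5]
Visit 11; enqueue 9 → queue [3, 5, 9]
Visit 3 → queue [5, 9]
Visit 5; enqueue 13, 1 → queue [9, 13, 1]
Visit 9 → queue [13, 1]
Visit 13 → queue [1]
Visit 1 → queue []

4 -> 6 -> 12 -> 16 -> 15 -> 7 -> 0 -> 14 -> 10 -> 17 -> 2 -> 8 -> 11 -> 3 -> 5 -> 9 -> 13 -> 1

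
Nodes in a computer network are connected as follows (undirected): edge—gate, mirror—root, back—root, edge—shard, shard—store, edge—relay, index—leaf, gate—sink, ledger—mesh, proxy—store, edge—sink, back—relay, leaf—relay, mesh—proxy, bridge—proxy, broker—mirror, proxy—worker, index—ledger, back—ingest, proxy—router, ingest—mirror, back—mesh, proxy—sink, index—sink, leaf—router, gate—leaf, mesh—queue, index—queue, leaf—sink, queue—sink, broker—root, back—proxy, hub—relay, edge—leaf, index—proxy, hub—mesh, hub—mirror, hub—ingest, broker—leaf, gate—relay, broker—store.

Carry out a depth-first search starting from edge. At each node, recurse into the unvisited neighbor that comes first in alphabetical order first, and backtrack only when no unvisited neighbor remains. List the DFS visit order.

edge, gate, leaf, broker, mirror, hub, ingest, back, mesh, ledger, index, proxy, bridge, router, sink, queue, store, shard, worker, relay, root

Visit edge
edge → gate
gate → leaf
leaf → broker
broker → mirror
mirror → hub
hub → ingest
ingest → back
back → mesh
mesh → ledger
ledger → index
index → proxy
proxy → bridge
proxy → router
proxy → sink
sink → queue
proxy → store
store → shard
proxy → worker
back → relay
back → root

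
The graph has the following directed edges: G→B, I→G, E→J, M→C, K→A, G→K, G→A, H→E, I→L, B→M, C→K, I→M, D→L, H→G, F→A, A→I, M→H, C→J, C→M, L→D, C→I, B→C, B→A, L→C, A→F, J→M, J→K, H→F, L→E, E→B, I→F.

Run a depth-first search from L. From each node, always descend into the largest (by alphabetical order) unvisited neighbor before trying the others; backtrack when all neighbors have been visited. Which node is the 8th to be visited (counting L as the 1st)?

Visit L
L → E
E → J
J → M
M → H
H → G
G → K
K → A
A → I
I → F
G → B
B → C
L → D

Visit order: L, E, J, M, H, G, K, A, I, F, B, C, D

A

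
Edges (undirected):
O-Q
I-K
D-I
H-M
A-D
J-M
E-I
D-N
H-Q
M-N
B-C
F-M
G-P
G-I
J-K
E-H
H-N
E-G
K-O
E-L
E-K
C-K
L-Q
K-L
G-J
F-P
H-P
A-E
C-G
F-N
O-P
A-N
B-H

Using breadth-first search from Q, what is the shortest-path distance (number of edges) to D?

3

Level 0: Q
Level 1: H, L, O
Level 2: B, E, K, M, N, P
Level 3: A, C, D, F, G, I, J
D first appears at level 3.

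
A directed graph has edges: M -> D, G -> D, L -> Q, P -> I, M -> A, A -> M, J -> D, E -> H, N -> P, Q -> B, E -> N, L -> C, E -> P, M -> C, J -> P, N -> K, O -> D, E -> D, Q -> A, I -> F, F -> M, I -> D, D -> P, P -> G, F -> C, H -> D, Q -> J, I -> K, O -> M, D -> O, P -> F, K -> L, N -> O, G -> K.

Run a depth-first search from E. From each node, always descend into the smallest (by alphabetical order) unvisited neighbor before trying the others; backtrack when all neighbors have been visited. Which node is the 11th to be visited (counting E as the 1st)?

L

Visit E
E → D
D → O
O → M
M → A
M → C
D → P
P → F
P → G
G → K
K → L
L → Q
Q → B
Q → J
P → I
E → H
E → N

Visit order: E, D, O, M, A, C, P, F, G, K, L, Q, B, J, I, H, N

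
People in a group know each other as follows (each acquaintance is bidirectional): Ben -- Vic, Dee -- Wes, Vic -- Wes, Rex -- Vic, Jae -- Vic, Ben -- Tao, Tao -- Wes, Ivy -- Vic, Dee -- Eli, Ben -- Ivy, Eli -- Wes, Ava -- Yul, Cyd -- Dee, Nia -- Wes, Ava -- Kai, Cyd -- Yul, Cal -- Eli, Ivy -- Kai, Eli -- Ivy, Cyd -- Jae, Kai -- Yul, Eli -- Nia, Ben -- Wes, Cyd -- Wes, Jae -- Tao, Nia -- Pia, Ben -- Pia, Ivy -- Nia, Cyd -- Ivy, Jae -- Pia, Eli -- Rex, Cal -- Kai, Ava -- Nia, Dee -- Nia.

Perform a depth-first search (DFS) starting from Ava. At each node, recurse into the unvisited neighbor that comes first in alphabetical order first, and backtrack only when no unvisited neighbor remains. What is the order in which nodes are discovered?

Ava → Kai → Cal → Eli → Dee → Cyd → Ivy → Ben → Pia → Jae → Tao → Wes → Nia → Vic → Rex → Yul

Visit Ava
Ava → Kai
Kai → Cal
Cal → Eli
Eli → Dee
Dee → Cyd
Cyd → Ivy
Ivy → Ben
Ben → Pia
Pia → Jae
Jae → Tao
Tao → Wes
Wes → Nia
Wes → Vic
Vic → Rex
Cyd → Yul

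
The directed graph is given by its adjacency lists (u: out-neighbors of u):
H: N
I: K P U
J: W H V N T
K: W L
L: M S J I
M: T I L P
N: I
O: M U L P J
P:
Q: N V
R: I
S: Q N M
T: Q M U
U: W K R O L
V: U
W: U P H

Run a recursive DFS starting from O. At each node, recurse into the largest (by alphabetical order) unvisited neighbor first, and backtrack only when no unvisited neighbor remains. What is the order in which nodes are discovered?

O -> U -> W -> P -> H -> N -> I -> K -> L -> S -> Q -> V -> M -> T -> J -> R

Visit O
O → U
U → W
W → P
W → H
H → N
N → I
I → K
K → L
L → S
S → Q
Q → V
S → M
M → T
L → J
U → R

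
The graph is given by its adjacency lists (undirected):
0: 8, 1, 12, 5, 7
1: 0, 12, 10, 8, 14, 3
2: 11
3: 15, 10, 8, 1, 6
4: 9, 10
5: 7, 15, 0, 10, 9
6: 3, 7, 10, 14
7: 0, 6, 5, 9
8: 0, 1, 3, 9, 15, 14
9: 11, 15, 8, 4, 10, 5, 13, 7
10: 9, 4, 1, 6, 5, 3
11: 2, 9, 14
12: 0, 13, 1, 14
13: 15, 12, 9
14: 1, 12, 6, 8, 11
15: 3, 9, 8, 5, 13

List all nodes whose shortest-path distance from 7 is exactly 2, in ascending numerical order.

Level 0: 7
Level 1: 0, 5, 6, 9
Level 2: 1, 3, 4, 8, 10, 11, 12, 13, 14, 15
Level 3: 2

1, 3, 4, 8, 10, 11, 12, 13, 14, 15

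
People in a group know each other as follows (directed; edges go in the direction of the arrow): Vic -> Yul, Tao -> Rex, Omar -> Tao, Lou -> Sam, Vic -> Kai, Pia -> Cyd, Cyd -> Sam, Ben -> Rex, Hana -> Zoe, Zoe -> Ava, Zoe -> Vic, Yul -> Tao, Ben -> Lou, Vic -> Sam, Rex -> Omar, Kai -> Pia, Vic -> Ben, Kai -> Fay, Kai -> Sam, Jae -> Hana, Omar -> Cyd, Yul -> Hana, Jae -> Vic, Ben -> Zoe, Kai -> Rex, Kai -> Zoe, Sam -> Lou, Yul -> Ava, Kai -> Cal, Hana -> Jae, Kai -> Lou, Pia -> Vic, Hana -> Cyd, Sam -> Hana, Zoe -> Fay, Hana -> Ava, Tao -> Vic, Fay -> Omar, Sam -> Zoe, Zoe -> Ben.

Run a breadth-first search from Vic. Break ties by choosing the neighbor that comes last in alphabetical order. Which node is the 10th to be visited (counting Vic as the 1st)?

Visit Vic; enqueue Yul, Sam, Kai, Ben → queue [Yul, Sam, Kai, Ben]
Visit Yul; enqueue Tao, Hana, Ava → queue [Sam, Kai, Ben, Tao, Hana, Ava]
Visit Sam; enqueue Zoe, Lou → queue [Kai, Ben, Tao, Hana, Ava, Zoe, Lou]
Visit Kai; enqueue Rex, Pia, Fay, Cal → queue [Ben, Tao, Hana, Ava, Zoe, Lou, Rex, Pia, Fay, Cal]
Visit Ben → queue [Tao, Hana, Ava, Zoe, Lou, Rex, Pia, Fay, Cal]
Visit Tao → queue [Hana, Ava, Zoe, Lou, Rex, Pia, Fay, Cal]
Visit Hana; enqueue Jae, Cyd → queue [Ava, Zoe, Lou, Rex, Pia, Fay, Cal, Jae, Cyd]
Visit Ava → queue [Zoe, Lou, Rex, Pia, Fay, Cal, Jae, Cyd]
Visit Zoe → queue [Lou, Rex, Pia, Fay, Cal, Jae, Cyd]
Visit Lou → queue [Rex, Pia, Fay, Cal, Jae, Cyd]
Visit Rex; enqueue Omar → queue [Pia, Fay, Cal, Jae, Cyd, Omar]
Visit Pia → queue [Fay, Cal, Jae, Cyd, Omar]
Visit Fay → queue [Cal, Jae, Cyd, Omar]
Visit Cal → queue [Jae, Cyd, Omar]
Visit Jae → queue [Cyd, Omar]
Visit Cyd → queue [Omar]
Visit Omar → queue []

Visit order: Vic, Yul, Sam, Kai, Ben, Tao, Hana, Ava, Zoe, Lou, Rex, Pia, Fay, Cal, Jae, Cyd, Omar

Lou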